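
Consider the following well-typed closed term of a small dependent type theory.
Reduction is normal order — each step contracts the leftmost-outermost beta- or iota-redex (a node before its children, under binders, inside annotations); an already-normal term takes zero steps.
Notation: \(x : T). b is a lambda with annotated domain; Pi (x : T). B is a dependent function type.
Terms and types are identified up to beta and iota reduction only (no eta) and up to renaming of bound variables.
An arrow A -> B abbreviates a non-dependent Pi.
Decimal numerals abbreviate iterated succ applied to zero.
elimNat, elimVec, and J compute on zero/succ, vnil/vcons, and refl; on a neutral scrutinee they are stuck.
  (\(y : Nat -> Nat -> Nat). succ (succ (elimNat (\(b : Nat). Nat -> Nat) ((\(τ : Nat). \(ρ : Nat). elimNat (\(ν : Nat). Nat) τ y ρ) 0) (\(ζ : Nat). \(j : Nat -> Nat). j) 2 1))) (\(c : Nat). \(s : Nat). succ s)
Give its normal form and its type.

reduced normal form:
  3
inferred type:
  Nat
observation: the term reaches its normal form after 14 normal-order steps.


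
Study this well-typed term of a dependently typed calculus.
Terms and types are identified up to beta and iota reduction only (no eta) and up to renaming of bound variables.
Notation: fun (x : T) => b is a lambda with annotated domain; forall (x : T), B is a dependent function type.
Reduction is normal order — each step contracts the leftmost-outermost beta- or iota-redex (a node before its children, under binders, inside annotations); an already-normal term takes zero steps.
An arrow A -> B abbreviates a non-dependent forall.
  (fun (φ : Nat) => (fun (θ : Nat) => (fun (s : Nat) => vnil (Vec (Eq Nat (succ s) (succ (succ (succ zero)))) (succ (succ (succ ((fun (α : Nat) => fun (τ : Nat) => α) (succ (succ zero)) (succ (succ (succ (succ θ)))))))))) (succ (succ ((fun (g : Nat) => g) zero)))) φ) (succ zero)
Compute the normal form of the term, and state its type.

reduced normal form:
  vnil (Vec (Eq Nat (succ (succ (succ zero))) (succ (succ (succ zero)))) (succ (succ (succ (succ (succ zero))))))
the term's type:
  Vec (Vec (Eq Nat (succ (succ (succ zero))) (succ (succ (succ zero)))) (succ (succ (succ (succ (succ zero)))))) zero
observation: 6 normal-order steps separate the term from its normal form.


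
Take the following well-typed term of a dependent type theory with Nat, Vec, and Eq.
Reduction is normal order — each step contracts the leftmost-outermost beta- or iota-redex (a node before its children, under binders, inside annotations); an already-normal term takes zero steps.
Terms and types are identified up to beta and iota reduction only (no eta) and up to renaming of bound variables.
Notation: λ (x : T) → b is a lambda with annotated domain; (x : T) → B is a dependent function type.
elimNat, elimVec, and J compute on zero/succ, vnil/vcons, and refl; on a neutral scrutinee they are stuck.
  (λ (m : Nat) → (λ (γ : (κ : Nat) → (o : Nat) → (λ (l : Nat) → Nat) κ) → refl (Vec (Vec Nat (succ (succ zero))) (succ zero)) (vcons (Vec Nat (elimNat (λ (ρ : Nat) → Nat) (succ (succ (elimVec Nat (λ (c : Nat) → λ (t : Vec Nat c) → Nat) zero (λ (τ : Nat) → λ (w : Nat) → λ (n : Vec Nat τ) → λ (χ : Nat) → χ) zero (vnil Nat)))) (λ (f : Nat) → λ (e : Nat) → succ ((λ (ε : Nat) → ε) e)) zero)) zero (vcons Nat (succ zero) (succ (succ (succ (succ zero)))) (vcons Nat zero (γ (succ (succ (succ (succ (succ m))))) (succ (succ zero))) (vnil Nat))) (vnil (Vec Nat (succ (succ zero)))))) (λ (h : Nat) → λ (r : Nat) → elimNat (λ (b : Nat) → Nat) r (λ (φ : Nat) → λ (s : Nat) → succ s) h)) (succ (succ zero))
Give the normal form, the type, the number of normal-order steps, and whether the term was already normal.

normal form:
  refl (Vec (Vec Nat (succ (succ zero))) (succ zero)) (vcons (Vec Nat (succ (succ zero))) zero (vcons Nat (succ zero) (succ (succ (succ (succ zero)))) (vcons Nat zero (succ (succ (succ (succ (succ (succ (succ (succ (succ zero))))))))) (vnil Nat))) (vnil (Vec Nat (succ (succ zero)))))
inferred type:
  Eq (Vec (Vec Nat (succ (succ zero))) (succ zero)) (vcons (Vec Nat (succ (succ zero))) zero (vcons Nat (succ zero) (succ (succ (succ (succ zero)))) (vcons Nat zero (succ (succ (succ (succ (succ (succ (succ (succ (succ zero))))))))) (vnil Nat))) (vnil (Vec Nat (succ (succ zero))))) (vcons (Vec Nat (succ (succ zero))) zero (vcons Nat (succ zero) (succ (succ (succ (succ zero)))) (vcons Nat zero (succ (succ (succ (succ (succ (succ (succ (succ (succ zero))))))))) (vnil Nat))) (vnil (Vec Nat (succ (succ zero)))))
reduction steps (normal order): 28
started in normal form: no
first redex: a beta-redex


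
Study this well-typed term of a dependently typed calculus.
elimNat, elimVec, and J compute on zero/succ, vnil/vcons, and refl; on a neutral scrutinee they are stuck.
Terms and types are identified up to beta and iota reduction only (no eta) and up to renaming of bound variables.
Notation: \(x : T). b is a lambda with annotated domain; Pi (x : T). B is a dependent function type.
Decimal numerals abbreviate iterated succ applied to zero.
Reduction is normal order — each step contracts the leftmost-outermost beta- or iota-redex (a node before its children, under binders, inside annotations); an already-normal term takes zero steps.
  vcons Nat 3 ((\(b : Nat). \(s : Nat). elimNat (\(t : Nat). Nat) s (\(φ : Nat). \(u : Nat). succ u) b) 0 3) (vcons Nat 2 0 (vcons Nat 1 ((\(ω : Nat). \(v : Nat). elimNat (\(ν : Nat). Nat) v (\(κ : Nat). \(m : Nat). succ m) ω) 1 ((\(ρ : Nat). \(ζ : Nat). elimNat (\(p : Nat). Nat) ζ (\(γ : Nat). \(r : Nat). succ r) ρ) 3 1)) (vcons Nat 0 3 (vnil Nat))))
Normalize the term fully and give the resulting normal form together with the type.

reduced normal form:
  vcons Nat 3 3 (vcons Nat 2 0 (vcons Nat 1 5 (vcons Nat 0 3 (vnil Nat))))
type:
  Vec Nat 4


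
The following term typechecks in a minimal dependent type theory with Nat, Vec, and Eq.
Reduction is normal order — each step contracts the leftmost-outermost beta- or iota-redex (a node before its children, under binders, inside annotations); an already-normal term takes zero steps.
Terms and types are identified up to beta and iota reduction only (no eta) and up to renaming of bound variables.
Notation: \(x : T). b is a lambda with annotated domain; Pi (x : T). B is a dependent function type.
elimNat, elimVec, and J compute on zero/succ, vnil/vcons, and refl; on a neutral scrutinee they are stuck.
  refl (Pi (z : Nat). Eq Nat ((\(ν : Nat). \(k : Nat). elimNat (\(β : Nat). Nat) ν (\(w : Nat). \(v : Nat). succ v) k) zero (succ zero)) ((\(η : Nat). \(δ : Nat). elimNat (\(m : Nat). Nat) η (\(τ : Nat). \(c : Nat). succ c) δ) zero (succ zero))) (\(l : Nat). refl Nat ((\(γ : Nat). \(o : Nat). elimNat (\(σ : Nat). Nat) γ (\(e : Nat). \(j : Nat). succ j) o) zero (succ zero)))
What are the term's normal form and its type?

resulting normal form:
  refl (Pi (z : Nat). Eq Nat (succ zero) (succ zero)) (\(ν : Nat). refl Nat (succ zero))
inferred type:
  Eq (Pi (z : Nat). Eq Nat (succ zero) (succ zero)) (\(ν : Nat). refl Nat (succ zero)) (\(k : Nat). refl Nat (succ zero))
observation: reduction starts at a beta-redex, and 18 normal-order steps reach the normal form.


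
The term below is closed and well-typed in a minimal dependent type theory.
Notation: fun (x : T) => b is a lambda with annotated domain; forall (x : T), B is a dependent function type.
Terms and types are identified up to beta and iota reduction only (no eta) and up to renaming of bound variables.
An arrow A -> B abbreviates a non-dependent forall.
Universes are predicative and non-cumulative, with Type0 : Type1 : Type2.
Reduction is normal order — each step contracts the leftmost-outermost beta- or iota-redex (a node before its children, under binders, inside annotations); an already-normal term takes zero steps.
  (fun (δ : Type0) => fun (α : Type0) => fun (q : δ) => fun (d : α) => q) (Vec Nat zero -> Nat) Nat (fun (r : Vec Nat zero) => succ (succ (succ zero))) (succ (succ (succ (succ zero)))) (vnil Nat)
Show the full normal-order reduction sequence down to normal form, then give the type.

normal-order reduction sequence:
  (fun (δ : Type0) => fun (α : Type0) => fun (q : δ) => fun (d : α) => q) (Vec Nat zero -> Nat) Nat (fun (r : Vec Nat zero) => succ (succ (succ zero))) (succ (succ (succ (succ zero)))) (vnil Nat)
  ~> (fun (δ : Type0) => fun (α : Vec Nat zero -> Nat) => fun (q : δ) => α) Nat (fun (d : Vec Nat zero) => succ (succ (succ zero))) (succ (succ (succ (succ zero)))) (vnil Nat)
  ~> (fun (δ : Vec Nat zero -> Nat) => fun (α : Nat) => δ) (fun (q : Vec Nat zero) => succ (succ (succ zero))) (succ (succ (succ (succ zero)))) (vnil Nat)
  ~> (fun (δ : Nat) => fun (α : Vec Nat zero) => succ (succ (succ zero))) (succ (succ (succ (succ zero)))) (vnil Nat)
  ~> (fun (δ : Vec Nat zero) => succ (succ (succ zero))) (vnil Nat)
  ~> succ (succ (succ zero))
type:
  Nat


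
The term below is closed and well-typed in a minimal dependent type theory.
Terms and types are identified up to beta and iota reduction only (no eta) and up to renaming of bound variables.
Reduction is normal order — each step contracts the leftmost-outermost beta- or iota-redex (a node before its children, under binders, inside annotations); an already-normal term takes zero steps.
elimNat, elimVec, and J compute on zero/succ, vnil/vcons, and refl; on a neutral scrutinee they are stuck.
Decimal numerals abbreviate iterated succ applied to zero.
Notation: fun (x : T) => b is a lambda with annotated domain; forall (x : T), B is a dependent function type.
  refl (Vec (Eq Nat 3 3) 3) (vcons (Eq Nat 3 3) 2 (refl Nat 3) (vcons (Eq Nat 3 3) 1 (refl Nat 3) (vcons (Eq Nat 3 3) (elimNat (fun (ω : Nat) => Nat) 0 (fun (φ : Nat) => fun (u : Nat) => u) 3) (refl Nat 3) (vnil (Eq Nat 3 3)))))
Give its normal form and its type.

normal form:
  refl (Vec (Eq Nat 3 3) 3) (vcons (Eq Nat 3 3) 2 (refl Nat 3) (vcons (Eq Nat 3 3) 1 (refl Nat 3) (vcons (Eq Nat 3 3) 0 (refl Nat 3) (vnil (Eq Nat 3 3)))))
inferred type:
  Eq (Vec (Eq Nat 3 3) 3) (vcons (Eq Nat 3 3) 2 (refl Nat 3) (vcons (Eq Nat 3 3) 1 (refl Nat 3) (vcons (Eq Nat 3 3) 0 (refl Nat 3) (vnil (Eq Nat 3 3))))) (vcons (Eq Nat 3 3) 2 (refl Nat 3) (vcons (Eq Nat 3 3) 1 (refl Nat 3) (vcons (Eq Nat 3 3) 0 (refl Nat 3) (vnil (Eq Nat 3 3)))))
observation: 10 normal-order steps separate the term from its normal form.


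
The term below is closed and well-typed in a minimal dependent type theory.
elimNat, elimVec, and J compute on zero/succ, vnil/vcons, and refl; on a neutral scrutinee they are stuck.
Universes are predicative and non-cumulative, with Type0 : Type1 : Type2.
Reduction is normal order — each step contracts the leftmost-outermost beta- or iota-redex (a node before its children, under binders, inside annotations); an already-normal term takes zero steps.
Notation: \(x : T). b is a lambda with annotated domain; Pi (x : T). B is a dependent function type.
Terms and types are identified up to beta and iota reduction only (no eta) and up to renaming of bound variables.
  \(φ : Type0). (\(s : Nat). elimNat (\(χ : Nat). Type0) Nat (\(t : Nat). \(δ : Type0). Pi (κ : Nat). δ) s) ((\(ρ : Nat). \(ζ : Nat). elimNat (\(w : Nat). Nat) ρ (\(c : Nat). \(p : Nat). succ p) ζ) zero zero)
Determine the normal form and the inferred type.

resulting normal form:
  \(φ : Type0). Nat
type:
  Pi (φ : Type0). Type0
observation: contracting a beta-redex first, the term normalizes in 5 steps.


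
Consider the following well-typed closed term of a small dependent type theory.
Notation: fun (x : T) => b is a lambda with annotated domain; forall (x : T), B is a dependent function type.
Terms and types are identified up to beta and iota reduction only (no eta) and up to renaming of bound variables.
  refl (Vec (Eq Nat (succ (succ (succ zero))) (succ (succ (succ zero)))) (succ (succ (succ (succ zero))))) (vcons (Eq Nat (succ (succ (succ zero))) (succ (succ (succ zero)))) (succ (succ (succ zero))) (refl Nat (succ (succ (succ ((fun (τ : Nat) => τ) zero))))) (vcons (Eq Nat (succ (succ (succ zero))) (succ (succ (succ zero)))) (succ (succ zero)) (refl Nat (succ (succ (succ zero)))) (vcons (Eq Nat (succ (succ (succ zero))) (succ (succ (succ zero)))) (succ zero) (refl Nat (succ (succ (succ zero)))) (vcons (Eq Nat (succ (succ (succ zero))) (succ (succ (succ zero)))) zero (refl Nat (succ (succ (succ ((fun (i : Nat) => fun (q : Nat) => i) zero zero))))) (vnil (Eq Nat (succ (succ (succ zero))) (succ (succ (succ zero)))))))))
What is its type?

type:
  Eq (Vec (Eq Nat (succ (succ (succ zero))) (succ (succ (succ zero)))) (succ (succ (succ (succ zero))))) (vcons (Eq Nat (succ (succ (succ zero))) (succ (succ (succ zero)))) (succ (succ (succ zero))) (refl Nat (succ (succ (succ zero)))) (vcons (Eq Nat (succ (succ (succ zero))) (succ (succ (succ zero)))) (succ (succ zero)) (refl Nat (succ (succ (succ zero)))) (vcons (Eq Nat (succ (succ (succ zero))) (succ (succ (succ zero)))) (succ zero) (refl Nat (succ (succ (succ zero)))) (vcons (Eq Nat (succ (succ (succ zero))) (succ (succ (succ zero)))) zero (refl Nat (succ (succ (succ zero)))) (vnil (Eq Nat (succ (succ (succ zero))) (succ (succ (succ zero))))))))) (vcons (Eq Nat (succ (succ (succ zero))) (succ (succ (succ zero)))) (succ (succ (succ zero))) (refl Nat (succ (succ (succ zero)))) (vcons (Eq Nat (succ (succ (succ zero))) (succ (succ (succ zero)))) (succ (succ zero)) (refl Nat (succ (succ (succ zero)))) (vcons (Eq Nat (succ (succ (succ zero))) (succ (succ (succ zero)))) (succ zero) (refl Nat (succ (succ (succ zero)))) (vcons (Eq Nat (succ (succ (succ zero))) (succ (succ (succ zero)))) zero (refl Nat (succ (succ (succ zero)))) (vnil (Eq Nat (succ (succ (succ zero))) (succ (succ (succ zero)))))))))


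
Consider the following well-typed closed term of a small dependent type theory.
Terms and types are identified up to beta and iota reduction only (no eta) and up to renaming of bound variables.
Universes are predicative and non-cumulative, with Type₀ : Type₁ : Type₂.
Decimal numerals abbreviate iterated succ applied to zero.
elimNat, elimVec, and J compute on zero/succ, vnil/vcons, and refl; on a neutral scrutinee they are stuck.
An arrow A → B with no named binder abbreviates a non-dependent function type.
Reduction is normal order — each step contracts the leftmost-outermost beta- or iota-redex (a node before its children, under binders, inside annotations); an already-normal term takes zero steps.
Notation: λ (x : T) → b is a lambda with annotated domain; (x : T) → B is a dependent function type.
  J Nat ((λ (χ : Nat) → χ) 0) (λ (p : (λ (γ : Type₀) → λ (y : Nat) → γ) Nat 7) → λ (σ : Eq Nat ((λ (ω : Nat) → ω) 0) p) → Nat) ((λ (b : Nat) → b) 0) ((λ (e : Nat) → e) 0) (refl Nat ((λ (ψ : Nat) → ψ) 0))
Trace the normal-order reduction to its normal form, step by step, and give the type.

normal-order reduction sequence:
  J Nat ((λ (χ : Nat) → χ) 0) (λ (p : (λ (γ : Type₀) → λ (y : Nat) → γ) Nat 7) → λ (σ : Eq Nat ((λ (ω : Nat) → ω) 0) p) → Nat) ((λ (b : Nat) → b) 0) ((λ (e : Nat) → e) 0) (refl Nat ((λ (ψ : Nat) → ψ) 0))
  ~> (λ (χ : Nat) → χ) 0
  ~> 0
type:
  Nat


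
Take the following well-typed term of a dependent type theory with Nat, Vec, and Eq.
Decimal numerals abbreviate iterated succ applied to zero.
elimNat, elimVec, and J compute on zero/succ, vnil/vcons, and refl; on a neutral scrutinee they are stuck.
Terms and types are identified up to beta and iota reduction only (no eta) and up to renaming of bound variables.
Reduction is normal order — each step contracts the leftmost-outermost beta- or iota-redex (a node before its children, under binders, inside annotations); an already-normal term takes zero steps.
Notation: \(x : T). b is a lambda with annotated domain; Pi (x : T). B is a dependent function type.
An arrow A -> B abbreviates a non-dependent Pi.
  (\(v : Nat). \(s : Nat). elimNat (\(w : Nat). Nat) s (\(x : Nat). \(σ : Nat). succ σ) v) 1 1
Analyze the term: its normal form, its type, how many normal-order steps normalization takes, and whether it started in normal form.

normal form:
  2
inferred type:
  Nat
reduction steps (normal order): 6
already normal: no
first redex: a beta-redex


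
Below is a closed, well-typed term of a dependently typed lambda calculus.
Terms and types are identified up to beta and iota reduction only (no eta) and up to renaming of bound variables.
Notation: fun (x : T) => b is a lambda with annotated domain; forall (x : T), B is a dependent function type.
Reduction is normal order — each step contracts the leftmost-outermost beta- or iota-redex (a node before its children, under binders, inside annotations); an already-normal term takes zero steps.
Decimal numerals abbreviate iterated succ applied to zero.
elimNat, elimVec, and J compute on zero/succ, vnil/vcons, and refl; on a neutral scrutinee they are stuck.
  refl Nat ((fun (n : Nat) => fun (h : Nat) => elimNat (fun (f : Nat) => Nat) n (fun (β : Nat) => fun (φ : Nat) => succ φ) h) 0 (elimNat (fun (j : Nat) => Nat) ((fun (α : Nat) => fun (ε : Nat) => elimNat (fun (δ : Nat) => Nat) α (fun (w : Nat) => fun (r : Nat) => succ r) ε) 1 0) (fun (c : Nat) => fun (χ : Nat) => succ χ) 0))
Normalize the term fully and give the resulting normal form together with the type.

resulting normal form:
  refl Nat 1
the term's type:
  Eq Nat 1 1
observation: the term reaches its normal form after 10 normal-order steps.


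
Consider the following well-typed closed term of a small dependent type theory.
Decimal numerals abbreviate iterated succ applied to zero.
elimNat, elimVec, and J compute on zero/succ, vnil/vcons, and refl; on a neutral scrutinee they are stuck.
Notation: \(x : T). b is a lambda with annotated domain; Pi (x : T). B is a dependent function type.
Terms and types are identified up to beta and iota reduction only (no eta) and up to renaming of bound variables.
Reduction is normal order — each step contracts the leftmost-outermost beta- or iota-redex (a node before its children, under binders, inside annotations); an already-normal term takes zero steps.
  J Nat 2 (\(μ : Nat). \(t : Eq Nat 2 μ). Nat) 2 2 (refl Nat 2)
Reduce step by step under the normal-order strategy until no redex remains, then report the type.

reduction (normal order):
  J Nat 2 (\(μ : Nat). \(t : Eq Nat 2 μ). Nat) 2 2 (refl Nat 2)
  ~> 2
inferred type:
  Nat


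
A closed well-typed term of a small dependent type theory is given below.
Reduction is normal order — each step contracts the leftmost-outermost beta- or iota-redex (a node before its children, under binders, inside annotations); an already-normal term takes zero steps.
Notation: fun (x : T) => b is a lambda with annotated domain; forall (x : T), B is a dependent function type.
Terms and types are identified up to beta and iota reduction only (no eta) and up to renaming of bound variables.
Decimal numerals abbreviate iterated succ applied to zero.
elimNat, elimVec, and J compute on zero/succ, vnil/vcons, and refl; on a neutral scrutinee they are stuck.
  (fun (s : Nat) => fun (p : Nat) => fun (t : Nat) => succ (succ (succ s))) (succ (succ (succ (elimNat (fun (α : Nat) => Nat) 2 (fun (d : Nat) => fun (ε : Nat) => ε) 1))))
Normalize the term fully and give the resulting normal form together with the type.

normal form:
  fun (s : Nat) => fun (p : Nat) => 8
the term's type:
  forall (s : Nat), forall (p : Nat), Nat
observation: 5 normal-order steps normalize the term, beginning with a beta-redex.


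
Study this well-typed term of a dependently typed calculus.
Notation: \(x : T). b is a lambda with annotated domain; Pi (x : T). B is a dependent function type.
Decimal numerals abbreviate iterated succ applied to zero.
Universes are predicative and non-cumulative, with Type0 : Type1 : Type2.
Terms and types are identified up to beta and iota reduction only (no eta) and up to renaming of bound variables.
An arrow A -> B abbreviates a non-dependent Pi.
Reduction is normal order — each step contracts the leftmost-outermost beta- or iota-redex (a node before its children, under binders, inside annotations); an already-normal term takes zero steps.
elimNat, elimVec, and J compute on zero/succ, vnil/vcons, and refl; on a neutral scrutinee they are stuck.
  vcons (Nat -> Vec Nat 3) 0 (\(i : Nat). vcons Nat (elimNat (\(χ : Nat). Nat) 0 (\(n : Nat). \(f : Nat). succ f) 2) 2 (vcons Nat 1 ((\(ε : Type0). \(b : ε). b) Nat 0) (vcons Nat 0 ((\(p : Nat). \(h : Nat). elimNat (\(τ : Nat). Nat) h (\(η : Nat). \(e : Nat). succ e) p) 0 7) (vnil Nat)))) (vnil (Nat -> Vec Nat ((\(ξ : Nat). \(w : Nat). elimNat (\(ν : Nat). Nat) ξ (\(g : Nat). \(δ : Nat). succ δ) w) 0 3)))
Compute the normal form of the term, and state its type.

resulting normal form:
  vcons (Nat -> Vec Nat 3) 0 (\(i : Nat). vcons Nat 2 2 (vcons Nat 1 0 (vcons Nat 0 7 (vnil Nat)))) (vnil (Nat -> Vec Nat 3))
the term's type:
  Vec (Nat -> Vec Nat 3) 1
observation: normalization takes exactly 24 steps under the normal-order strategy.


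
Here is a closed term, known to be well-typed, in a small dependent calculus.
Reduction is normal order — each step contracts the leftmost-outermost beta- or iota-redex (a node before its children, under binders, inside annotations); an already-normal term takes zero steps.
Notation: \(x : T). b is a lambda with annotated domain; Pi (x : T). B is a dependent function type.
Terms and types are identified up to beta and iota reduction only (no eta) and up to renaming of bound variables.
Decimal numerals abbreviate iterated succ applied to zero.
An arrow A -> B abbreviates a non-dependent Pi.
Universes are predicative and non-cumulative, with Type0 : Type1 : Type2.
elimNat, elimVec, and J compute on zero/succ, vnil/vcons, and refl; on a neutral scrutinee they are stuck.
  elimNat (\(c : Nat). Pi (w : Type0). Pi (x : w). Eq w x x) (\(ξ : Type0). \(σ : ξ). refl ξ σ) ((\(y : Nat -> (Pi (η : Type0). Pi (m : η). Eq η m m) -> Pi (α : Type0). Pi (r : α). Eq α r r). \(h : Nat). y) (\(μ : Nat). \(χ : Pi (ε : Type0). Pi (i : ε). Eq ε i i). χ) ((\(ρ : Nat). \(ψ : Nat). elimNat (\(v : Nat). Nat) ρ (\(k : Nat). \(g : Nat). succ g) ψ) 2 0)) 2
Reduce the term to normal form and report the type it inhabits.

reduced normal form:
  \(c : Type0). \(w : c). refl c w
type:
  Pi (c : Type0). Pi (w : c). Eq c w w
observation: the first redex contracted is an elimNat iota-redex; the normal form is reached in 11 normal-order steps.


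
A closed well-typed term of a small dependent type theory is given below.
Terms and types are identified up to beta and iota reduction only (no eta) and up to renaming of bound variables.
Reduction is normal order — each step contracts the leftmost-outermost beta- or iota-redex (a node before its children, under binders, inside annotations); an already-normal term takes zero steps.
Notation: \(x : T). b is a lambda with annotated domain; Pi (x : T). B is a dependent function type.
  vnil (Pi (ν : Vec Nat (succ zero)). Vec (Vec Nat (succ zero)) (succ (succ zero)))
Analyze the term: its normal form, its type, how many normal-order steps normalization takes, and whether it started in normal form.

normal form:
  vnil (Pi (ν : Vec Nat (succ zero)). Vec (Vec Nat (succ zero)) (succ (succ zero)))
the term's type:
  Vec (Pi (ν : Vec Nat (succ zero)). Vec (Vec Nat (succ zero)) (succ (succ zero))) zero
reduction steps (normal order): 0
started in normal form: yes


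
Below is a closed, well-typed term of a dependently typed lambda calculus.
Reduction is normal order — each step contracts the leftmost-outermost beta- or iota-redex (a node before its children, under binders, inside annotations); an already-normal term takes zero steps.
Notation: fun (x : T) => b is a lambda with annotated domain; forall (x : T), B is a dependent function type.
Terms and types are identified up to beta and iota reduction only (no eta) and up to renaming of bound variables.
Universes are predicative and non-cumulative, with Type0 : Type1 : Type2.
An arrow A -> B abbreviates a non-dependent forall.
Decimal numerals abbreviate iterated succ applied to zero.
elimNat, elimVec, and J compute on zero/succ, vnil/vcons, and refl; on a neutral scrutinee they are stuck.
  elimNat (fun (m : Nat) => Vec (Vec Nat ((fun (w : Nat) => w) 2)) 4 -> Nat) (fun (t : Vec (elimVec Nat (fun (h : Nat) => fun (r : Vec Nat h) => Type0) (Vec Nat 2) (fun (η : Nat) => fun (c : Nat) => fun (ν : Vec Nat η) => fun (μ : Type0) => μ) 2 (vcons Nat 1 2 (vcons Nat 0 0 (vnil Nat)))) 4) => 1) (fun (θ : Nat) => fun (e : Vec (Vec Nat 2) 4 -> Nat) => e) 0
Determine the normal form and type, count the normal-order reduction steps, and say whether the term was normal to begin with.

reduced normal form:
  fun (m : Vec (Vec Nat 2) 4) => 1
the term's type:
  Vec (Vec Nat 2) 4 -> Nat
steps to reach normal form (normal order): 12
term was already normal: no
first contracted redex: an elimNat iota-redex


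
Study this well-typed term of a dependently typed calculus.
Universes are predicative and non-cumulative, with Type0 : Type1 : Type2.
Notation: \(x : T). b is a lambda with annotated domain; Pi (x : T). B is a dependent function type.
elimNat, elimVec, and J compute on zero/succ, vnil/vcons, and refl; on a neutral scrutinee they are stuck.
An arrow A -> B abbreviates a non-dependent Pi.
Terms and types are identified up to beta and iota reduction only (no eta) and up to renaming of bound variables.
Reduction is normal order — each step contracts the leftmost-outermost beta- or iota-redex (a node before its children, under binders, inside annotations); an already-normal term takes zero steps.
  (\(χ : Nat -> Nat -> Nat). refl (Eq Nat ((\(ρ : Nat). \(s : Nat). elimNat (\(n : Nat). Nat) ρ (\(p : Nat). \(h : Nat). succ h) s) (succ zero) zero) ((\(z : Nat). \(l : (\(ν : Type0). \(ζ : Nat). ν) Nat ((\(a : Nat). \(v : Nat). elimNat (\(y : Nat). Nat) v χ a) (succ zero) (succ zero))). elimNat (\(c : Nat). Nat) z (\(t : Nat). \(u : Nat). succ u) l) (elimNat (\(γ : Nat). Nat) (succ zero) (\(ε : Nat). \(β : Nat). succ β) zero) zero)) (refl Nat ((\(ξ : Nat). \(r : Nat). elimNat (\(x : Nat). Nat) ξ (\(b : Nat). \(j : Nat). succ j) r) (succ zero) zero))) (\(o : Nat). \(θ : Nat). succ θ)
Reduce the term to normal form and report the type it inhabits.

reduced normal form:
  refl (Eq Nat (succ zero) (succ zero)) (refl Nat (succ zero))
inferred type:
  Eq (Eq Nat (succ zero) (succ zero)) (refl Nat (succ zero)) (refl Nat (succ zero))
observation: the first redex contracted is a beta-redex; the normal form is reached in 11 normal-order steps.


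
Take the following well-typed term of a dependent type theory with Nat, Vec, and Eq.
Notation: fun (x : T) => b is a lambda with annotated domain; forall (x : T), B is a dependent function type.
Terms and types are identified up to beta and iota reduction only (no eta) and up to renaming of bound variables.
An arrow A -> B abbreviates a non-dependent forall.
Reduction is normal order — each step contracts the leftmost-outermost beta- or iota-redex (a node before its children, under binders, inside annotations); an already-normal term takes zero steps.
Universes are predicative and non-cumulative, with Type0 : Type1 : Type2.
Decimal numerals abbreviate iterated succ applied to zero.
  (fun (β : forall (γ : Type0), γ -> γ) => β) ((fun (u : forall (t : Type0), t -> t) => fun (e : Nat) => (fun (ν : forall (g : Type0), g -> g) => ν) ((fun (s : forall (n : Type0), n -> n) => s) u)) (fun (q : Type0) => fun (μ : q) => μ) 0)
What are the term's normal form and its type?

normal form:
  fun (β : Type0) => fun (γ : β) => γ
the term's type:
  forall (β : Type0), β -> β


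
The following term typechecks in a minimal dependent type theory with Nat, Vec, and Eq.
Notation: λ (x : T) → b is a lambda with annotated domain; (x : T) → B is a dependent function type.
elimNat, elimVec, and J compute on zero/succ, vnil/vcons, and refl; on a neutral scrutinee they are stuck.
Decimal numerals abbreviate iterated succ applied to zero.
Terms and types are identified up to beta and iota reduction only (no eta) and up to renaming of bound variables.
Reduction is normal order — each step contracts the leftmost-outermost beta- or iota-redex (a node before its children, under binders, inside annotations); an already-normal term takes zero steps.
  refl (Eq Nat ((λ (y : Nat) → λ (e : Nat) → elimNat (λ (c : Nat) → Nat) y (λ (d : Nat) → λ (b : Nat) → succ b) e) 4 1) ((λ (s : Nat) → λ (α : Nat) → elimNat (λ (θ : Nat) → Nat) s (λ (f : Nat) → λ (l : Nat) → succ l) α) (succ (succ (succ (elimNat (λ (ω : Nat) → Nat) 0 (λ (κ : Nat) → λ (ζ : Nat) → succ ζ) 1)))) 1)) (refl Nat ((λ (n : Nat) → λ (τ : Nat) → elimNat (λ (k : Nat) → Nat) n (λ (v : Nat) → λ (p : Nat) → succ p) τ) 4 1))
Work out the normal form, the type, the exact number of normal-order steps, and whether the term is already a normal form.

reduced normal form:
  refl (Eq Nat 5 5) (refl Nat 5)
inferred type:
  Eq (Eq Nat 5 5) (refl Nat 5) (refl Nat 5)
reduction steps (normal order): 22
started in normal form: no
first redex: a beta-redex


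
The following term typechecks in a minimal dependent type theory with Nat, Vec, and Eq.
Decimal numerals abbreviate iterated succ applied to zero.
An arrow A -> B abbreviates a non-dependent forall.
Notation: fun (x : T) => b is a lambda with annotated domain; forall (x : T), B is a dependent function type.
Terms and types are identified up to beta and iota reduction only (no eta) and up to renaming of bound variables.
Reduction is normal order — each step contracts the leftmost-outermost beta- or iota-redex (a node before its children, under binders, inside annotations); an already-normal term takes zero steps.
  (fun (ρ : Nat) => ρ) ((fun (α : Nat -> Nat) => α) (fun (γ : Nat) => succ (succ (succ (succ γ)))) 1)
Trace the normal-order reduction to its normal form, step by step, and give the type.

normal-order reduction sequence:
  (fun (ρ : Nat) => ρ) ((fun (α : Nat -> Nat) => α) (fun (γ : Nat) => succ (succ (succ (succ γ)))) 1)
  ~> (fun (ρ : Nat -> Nat) => ρ) (fun (α : Nat) => succ (succ (succ (succ α)))) 1
  ~> (fun (ρ : Nat) => succ (succ (succ (succ ρ)))) 1
  ~> 5
type:
  Nat


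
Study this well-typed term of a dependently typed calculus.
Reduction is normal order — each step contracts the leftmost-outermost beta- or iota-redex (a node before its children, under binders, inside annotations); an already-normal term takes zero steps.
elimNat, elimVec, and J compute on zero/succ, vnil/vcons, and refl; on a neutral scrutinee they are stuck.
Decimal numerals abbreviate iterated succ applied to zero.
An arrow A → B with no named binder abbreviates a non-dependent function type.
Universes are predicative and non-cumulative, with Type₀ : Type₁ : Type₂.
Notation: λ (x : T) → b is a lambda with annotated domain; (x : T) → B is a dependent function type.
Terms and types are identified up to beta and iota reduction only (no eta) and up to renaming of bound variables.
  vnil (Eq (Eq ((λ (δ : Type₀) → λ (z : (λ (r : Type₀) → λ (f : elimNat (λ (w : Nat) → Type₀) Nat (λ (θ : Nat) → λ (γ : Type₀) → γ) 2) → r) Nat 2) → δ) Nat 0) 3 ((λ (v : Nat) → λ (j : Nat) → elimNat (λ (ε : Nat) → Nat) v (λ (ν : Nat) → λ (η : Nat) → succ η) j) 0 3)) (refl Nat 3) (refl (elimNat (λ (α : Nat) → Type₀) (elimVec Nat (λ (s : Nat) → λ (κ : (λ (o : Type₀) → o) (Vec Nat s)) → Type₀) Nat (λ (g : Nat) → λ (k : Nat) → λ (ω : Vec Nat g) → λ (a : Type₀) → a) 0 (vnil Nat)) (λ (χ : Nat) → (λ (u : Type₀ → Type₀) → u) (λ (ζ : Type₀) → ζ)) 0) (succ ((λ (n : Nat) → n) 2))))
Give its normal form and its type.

resulting normal form:
  vnil (Eq (Eq Nat 3 3) (refl Nat 3) (refl Nat 3))
the term's type:
  Vec (Eq (Eq Nat 3 3) (refl Nat 3) (refl Nat 3)) 0


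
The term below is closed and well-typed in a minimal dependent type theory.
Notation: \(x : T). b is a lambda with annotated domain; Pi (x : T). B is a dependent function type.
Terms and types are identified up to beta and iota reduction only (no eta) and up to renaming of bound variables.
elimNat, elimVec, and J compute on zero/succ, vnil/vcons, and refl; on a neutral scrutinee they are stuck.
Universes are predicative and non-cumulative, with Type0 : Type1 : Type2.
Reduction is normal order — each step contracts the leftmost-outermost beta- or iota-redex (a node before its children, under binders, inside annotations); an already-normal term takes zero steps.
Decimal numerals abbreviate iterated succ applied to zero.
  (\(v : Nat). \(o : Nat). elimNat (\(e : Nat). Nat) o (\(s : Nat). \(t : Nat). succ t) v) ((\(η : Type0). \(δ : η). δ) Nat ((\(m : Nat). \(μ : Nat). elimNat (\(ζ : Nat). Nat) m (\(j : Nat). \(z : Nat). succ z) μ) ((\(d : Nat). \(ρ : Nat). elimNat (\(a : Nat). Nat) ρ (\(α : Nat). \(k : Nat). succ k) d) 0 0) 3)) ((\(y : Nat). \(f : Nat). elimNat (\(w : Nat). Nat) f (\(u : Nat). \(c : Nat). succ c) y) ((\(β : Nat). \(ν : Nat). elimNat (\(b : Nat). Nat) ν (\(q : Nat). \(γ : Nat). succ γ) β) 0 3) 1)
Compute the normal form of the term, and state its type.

resulting normal form:
  7
type:
  Nat


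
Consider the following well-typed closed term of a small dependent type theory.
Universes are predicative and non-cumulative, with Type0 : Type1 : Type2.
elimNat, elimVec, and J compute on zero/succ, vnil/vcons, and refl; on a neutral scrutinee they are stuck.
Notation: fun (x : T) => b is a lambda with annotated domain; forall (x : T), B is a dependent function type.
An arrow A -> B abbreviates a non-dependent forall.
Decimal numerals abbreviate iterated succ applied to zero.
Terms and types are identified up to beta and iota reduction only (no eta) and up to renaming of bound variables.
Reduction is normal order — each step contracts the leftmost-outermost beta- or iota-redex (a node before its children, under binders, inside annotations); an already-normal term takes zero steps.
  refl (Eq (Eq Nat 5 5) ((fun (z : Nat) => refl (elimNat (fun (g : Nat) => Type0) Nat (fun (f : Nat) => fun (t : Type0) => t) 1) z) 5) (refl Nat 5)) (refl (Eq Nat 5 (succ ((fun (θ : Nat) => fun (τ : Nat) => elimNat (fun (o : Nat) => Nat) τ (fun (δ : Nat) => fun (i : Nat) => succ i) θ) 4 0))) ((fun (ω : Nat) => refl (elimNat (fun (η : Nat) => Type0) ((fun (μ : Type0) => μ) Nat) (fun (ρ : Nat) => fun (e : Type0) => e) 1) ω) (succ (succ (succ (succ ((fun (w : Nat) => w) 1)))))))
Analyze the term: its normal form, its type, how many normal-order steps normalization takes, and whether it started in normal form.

normal form:
  refl (Eq (Eq Nat 5 5) (refl Nat 5) (refl Nat 5)) (refl (Eq Nat 5 5) (refl Nat 5))
the term's type:
  Eq (Eq (Eq Nat 5 5) (refl Nat 5) (refl Nat 5)) (refl (Eq Nat 5 5) (refl Nat 5)) (refl (Eq Nat 5 5) (refl Nat 5))
normal-order step count: 27
started in normal form: no
first redex: a beta-redex


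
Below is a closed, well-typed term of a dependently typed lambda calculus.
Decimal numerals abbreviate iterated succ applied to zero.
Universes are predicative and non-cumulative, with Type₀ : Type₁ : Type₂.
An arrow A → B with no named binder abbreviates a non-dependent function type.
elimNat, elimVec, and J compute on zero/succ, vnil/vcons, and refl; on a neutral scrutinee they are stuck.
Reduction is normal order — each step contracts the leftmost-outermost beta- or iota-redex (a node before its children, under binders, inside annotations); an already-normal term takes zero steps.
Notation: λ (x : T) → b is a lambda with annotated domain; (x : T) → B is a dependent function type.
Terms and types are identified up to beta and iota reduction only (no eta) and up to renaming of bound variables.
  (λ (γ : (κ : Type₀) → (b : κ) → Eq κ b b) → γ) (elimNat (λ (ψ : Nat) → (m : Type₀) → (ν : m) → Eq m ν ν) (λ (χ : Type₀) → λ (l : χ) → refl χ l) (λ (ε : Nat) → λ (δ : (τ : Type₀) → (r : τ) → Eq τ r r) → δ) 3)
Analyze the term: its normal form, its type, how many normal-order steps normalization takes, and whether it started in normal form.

resulting normal form:
  λ (γ : Type₀) → λ (κ : γ) → refl γ κ
inferred type:
  (γ : Type₀) → (κ : γ) → Eq γ κ κ
steps to reach normal form (normal order): 11
started in normal form: no
first redex: a beta-redex


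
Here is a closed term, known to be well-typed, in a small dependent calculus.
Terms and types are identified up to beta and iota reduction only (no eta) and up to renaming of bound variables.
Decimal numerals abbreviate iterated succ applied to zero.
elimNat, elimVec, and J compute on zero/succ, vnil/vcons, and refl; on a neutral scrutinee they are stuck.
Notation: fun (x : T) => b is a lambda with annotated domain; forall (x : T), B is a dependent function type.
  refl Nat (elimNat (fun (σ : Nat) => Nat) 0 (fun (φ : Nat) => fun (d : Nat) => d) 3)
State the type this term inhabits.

the term's type:
  Eq Nat 0 0


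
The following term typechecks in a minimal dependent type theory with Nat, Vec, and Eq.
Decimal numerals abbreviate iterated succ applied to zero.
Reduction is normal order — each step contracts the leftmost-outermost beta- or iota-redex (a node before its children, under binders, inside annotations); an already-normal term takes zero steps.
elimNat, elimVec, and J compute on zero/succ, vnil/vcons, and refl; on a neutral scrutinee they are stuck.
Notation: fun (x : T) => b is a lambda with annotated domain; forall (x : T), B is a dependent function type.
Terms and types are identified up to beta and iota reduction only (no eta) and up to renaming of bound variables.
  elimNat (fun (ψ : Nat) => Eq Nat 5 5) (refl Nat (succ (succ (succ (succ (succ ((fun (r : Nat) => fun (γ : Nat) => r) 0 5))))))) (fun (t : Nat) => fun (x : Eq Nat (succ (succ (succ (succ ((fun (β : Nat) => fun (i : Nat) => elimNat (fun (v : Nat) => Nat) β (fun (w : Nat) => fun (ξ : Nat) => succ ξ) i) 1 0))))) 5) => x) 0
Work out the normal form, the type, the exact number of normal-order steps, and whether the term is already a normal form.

normal form:
  refl Nat 5
inferred type:
  Eq Nat 5 5
reduction steps (normal order): 3
started in normal form: no
first contracted redex: an elimNat iota-redex


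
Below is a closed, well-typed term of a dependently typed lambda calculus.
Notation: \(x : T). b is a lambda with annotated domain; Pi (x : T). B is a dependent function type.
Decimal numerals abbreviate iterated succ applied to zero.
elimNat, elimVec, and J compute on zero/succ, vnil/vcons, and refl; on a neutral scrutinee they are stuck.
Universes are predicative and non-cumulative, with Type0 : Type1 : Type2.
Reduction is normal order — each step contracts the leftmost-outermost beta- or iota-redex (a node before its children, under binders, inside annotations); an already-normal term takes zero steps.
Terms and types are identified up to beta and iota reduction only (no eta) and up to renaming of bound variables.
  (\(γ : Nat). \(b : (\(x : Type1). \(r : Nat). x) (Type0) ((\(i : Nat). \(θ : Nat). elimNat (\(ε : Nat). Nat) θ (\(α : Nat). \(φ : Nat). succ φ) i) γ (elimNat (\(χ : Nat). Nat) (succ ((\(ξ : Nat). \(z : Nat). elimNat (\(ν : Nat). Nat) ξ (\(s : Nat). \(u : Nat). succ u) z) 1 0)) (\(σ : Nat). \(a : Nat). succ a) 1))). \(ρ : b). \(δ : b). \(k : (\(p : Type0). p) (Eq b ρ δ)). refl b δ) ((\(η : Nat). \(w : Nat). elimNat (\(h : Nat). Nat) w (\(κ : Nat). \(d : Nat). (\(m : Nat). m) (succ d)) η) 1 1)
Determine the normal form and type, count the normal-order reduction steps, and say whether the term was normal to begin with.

normal form:
  \(γ : Type0). \(b : γ). \(x : γ). \(r : Eq γ b x). refl γ x
inferred type:
  Pi (γ : Type0). Pi (b : γ). Pi (x : γ). Pi (r : Eq γ b x). Eq γ x x
steps to reach normal form (normal order): 4
started in normal form: no
first redex: a beta-redex


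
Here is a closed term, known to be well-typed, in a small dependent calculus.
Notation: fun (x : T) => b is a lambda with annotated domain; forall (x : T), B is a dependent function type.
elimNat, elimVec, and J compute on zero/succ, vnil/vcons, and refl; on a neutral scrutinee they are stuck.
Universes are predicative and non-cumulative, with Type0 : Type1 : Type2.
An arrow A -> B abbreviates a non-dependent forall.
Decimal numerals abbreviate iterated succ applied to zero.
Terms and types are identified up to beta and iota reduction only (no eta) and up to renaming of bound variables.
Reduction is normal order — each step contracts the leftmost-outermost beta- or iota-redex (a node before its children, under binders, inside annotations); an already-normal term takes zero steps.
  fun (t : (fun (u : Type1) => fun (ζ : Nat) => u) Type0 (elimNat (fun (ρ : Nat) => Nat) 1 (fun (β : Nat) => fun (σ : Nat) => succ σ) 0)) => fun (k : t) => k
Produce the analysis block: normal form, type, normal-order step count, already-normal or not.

reduced normal form:
  fun (t : Type0) => fun (u : t) => u
inferred type:
  forall (t : Type0), t -> t
reduction steps (normal order): 2
already normal: no
first contracted redex: a beta-redex
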